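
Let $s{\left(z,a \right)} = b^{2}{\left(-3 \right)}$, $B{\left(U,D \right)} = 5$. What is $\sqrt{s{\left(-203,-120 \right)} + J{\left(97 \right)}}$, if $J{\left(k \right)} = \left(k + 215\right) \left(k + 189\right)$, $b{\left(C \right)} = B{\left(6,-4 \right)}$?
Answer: $\sqrt{89257} \approx 298.76$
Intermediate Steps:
$b{\left(C \right)} = 5$
$J{\left(k \right)} = \left(189 + k\right) \left(215 + k\right)$ ($J{\left(k \right)} = \left(215 + k\right) \left(189 + k\right) = \left(189 + k\right) \left(215 + k\right)$)
$s{\left(z,a \right)} = 25$ ($s{\left(z,a \right)} = 5^{2} = 25$)
$\sqrt{s{\left(-203,-120 \right)} + J{\left(97 \right)}} = \sqrt{25 + \left(40635 + 97^{2} + 404 \cdot 97\right)} = \sqrt{25 + \left(40635 + 9409 + 39188\right)} = \sqrt{25 + 89232} = \sqrt{89257}$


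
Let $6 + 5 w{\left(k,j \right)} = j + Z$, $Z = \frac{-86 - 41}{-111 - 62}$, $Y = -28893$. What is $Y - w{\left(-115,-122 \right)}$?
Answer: $- \frac{24970428}{865} \approx -28868.0$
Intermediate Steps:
$Z = \frac{127}{173}$ ($Z = - \frac{127}{-173} = \left(-127\right) \left(- \frac{1}{173}\right) = \frac{127}{173} \approx 0.7341$)
$w{\left(k,j \right)} = - \frac{911}{865} + \frac{j}{5}$ ($w{\left(k,j \right)} = - \frac{6}{5} + \frac{j + \frac{127}{173}}{5} = - \frac{6}{5} + \frac{\frac{127}{173} + j}{5} = - \frac{6}{5} + \left(\frac{127}{865} + \frac{j}{5}\right) = - \frac{911}{865} + \frac{j}{5}$)
$Y - w{\left(-115,-122 \right)} = -28893 - \left(- \frac{911}{865} + \frac{1}{5} \left(-122\right)\right) = -28893 - \left(- \frac{911}{865} - \frac{122}{5}\right) = -28893 - - \frac{22017}{865} = -28893 + \frac{22017}{865} = - \frac{24970428}{865}$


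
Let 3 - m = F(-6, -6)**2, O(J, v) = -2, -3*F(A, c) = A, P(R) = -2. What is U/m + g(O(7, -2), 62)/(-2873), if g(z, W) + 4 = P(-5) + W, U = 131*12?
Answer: -4516412/2873 ≈ -1572.0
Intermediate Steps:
F(A, c) = -A/3
U = 1572
g(z, W) = -6 + W (g(z, W) = -4 + (-2 + W) = -6 + W)
m = -1 (m = 3 - (-1/3*(-6))**2 = 3 - 1*2**2 = 3 - 1*4 = 3 - 4 = -1)
U/m + g(O(7, -2), 62)/(-2873) = 1572/(-1) + (-6 + 62)/(-2873) = 1572*(-1) + 56*(-1/2873) = -1572 - 56/2873 = -4516412/2873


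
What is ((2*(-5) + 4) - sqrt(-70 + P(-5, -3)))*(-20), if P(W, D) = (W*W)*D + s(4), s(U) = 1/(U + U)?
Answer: 120 + 5*I*sqrt(2318) ≈ 120.0 + 240.73*I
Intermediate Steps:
s(U) = 1/(2*U)
P(W, D) = 1/8 + D*W**2 (P(W, D) = (W*W)*D + (1/2)/4 = W**2*D + (1/2)*(1/4) = D*W**2 + 1/8 = 1/8 + D*W**2)
((2*(-5) + 4) - sqrt(-70 + P(-5, -3)))*(-20) = ((2*(-5) + 4) - sqrt(-70 + (1/8 - 3*(-5)**2)))*(-20) = ((-10 + 4) - sqrt(-70 + (1/8 - 3*25)))*(-20) = (-6 - sqrt(-70 + (1/8 - 75)))*(-20) = (-6 - sqrt(-70 - 599/8))*(-20) = (-6 - sqrt(-1159/8))*(-20) = (-6 - I*sqrt(2318)/4)*(-20) = 120 + 5*I*sqrt(2318)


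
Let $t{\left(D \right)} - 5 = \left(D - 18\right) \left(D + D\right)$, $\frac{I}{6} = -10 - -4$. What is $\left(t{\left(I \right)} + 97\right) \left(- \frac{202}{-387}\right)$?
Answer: $\frac{268660}{129} \approx 2082.6$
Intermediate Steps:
$I = -36$ ($I = 6 \left(-10 - -4\right) = 6 \left(-10 + 4\right) = 6 \left(-6\right) = -36$)
$t{\left(D \right)} = 5 + 2 D \left(-18 + D\right)$ ($t{\left(D \right)} = 5 + \left(D - 18\right) \left(D + D\right) = 5 + \left(-18 + D\right) 2 D = 5 + 2 D \left(-18 + D\right)$)
$\left(t{\left(I \right)} + 97\right) \left(- \frac{202}{-387}\right) = \left(\left(5 - -1296 + 2 \left(-36\right)^{2}\right) + 97\right) \left(- \frac{202}{-387}\right) = \left(\left(5 + 1296 + 2 \cdot 1296\right) + 97\right) \left(\left(-202\right) \left(- \frac{1}{387}\right)\right) = \left(\left(5 + 1296 + 2592\right) + 97\right) \frac{202}{387} = \left(3893 + 97\right) \frac{202}{387} = 3990 \cdot \frac{202}{387} = \frac{268660}{129}$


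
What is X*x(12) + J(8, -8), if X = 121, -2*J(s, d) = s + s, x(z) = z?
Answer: 1444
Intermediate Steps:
J(s, d) = -s (J(s, d) = -(s + s)/2 = -s)
X*x(12) + J(8, -8) = 121*12 - 1*8 = 1452 - 8 = 1444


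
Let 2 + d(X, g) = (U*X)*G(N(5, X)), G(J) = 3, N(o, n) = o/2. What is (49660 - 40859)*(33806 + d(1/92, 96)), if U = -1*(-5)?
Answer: 27370960383/92 ≈ 2.9751e+8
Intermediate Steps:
N(o, n) = o/2 (N(o, n) = o*(½) = o/2)
U = 5
d(X, g) = -2 + 15*X (d(X, g) = -2 + (5*X)*3 = -2 + 15*X)
(49660 - 40859)*(33806 + d(1/92, 96)) = (49660 - 40859)*(33806 + (-2 + 15/92)) = 8801*(33806 + (-2 + 15*(1/92))) = 8801*(33806 + (-2 + 15/92)) = 8801*(33806 - 169/92) = 8801*(3109983/92) = 27370960383/92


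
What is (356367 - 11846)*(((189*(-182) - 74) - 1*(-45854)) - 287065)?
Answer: -94978582843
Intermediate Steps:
(356367 - 11846)*(((189*(-182) - 74) - 1*(-45854)) - 287065) = 344521*(((-34398 - 74) + 45854) - 287065) = 344521*((-34472 + 45854) - 287065) = 344521*(11382 - 287065) = 344521*(-275683) = -94978582843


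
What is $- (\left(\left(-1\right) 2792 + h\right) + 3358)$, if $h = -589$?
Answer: $23$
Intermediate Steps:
$- (\left(\left(-1\right) 2792 + h\right) + 3358) = - (\left(\left(-1\right) 2792 - 589\right) + 3358) = - (\left(-2792 - 589\right) + 3358) = - (-3381 + 3358) = \left(-1\right) \left(-23\right) = 23$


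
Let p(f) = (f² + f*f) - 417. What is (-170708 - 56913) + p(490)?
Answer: 252162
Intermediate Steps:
p(f) = -417 + 2*f² (p(f) = (f² + f²) - 417 = 2*f² - 417 = -417 + 2*f²)
(-170708 - 56913) + p(490) = (-170708 - 56913) + (-417 + 2*490²) = -227621 + (-417 + 2*240100) = -227621 + (-417 + 480200) = -227621 + 479783 = 252162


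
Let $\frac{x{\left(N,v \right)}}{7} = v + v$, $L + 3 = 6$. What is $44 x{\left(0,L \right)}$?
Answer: $1848$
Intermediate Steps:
$L = 3$ ($L = -3 + 6 = 3$)
$x{\left(N,v \right)} = 14 v$ ($x{\left(N,v \right)} = 7 \left(v + v\right) = 7 \cdot 2 v = 14 v$)
$44 x{\left(0,L \right)} = 44 \cdot 14 \cdot 3 = 44 \cdot 42 = 1848$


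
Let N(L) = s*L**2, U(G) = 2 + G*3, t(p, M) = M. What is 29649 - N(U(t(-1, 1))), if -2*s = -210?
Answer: 27024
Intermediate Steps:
s = 105 (s = -1/2*(-210) = 105)
U(G) = 2 + 3*G
N(L) = 105*L**2
29649 - N(U(t(-1, 1))) = 29649 - 105*(2 + 3*1)**2 = 29649 - 105*(2 + 3)**2 = 29649 - 105*5**2 = 29649 - 105*25 = 29649 - 1*2625 = 29649 - 2625 = 27024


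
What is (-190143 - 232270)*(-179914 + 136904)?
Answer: 18167983130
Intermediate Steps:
(-190143 - 232270)*(-179914 + 136904) = -422413*(-43010) = 18167983130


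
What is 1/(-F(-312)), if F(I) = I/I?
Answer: -1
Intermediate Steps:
F(I) = 1
1/(-F(-312)) = 1/(-1*1) = 1/(-1) = -1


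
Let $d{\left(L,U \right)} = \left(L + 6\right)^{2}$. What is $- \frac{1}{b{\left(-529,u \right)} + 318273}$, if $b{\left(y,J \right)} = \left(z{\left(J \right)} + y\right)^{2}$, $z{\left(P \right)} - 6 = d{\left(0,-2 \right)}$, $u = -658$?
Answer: $- \frac{1}{555442} \approx -1.8004 \cdot 10^{-6}$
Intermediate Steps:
$d{\left(L,U \right)} = \left(6 + L\right)^{2}$
$z{\left(P \right)} = 42$ ($z{\left(P \right)} = 6 + \left(6 + 0\right)^{2} = 6 + 6^{2} = 6 + 36 = 42$)
$b{\left(y,J \right)} = \left(42 + y\right)^{2}$
$- \frac{1}{b{\left(-529,u \right)} + 318273} = - \frac{1}{\left(42 - 529\right)^{2} + 318273} = - \frac{1}{\left(-487\right)^{2} + 318273} = - \frac{1}{237169 + 318273} = - \frac{1}{555442}$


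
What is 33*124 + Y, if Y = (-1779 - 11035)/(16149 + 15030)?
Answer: 127571654/31179 ≈ 4091.6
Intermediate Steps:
Y = -12814/31179 ≈ -0.41098
33*124 + Y = 33*124 - 12814/31179 = 4092 - 12814/31179 = 127571654/31179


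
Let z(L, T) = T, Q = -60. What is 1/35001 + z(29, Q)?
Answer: -2100059/35001 ≈ -60.000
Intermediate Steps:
1/35001 + z(29, Q) = 1/35001 - 60 = -2100059/35001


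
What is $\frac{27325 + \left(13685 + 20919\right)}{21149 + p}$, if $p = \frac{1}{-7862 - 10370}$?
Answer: $\frac{161298504}{55084081} \approx 2.9282$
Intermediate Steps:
$p = - \frac{1}{18232}$ ($p = \frac{1}{-18232} = - \frac{1}{18232} \approx -5.4849 \cdot 10^{-5}$)
$\frac{27325 + \left(13685 + 20919\right)}{21149 + p} = \frac{27325 + \left(13685 + 20919\right)}{21149 - \frac{1}{18232}} = \frac{27325 + 34604}{\frac{385588567}{18232}} = 61929 \cdot \frac{18232}{385588567} = \frac{161298504}{55084081}$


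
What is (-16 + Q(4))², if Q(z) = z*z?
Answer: 0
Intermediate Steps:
Q(z) = z²
(-16 + Q(4))² = (-16 + 4²)² = (-16 + 16)² = 0² = 0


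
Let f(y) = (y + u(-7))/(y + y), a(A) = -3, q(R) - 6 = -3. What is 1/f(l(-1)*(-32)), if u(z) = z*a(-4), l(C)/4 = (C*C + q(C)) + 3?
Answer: 256/125 ≈ 2.0480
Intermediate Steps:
q(R) = 3 (q(R) = 6 - 3 = 3)
l(C) = 24 + 4*C² (l(C) = 4*((C*C + 3) + 3) = 4*((C² + 3) + 3) = 4*((3 + C²) + 3) = 4*(6 + C²) = 24 + 4*C²)
u(z) = -3*z (u(z) = z*(-3) = -3*z)
f(y) = (21 + y)/(2*y) (f(y) = (y - 3*(-7))/(y + y) = (y + 21)/((2*y)) = (21 + y)*(1/(2*y)) = (21 + y)/(2*y))
1/f(l(-1)*(-32)) = 1/((21 + (24 + 4*(-1)²)*(-32))/(2*(((24 + 4*(-1)²)*(-32))))) = 1/((21 + (24 + 4*1)*(-32))/(2*(((24 + 4*1)*(-32))))) = 1/((21 + (24 + 4)*(-32))/(2*(((24 + 4)*(-32))))) = 1/((21 + 28*(-32))/(2*((28*(-32))))) = 1/((½)*(21 - 896)/(-896)) = 1/((½)*(-1/896)*(-875)) = 1/(125/256) = 256/125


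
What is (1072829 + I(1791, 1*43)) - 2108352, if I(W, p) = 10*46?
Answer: -1035063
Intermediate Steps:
I(W, p) = 460
(1072829 + I(1791, 1*43)) - 2108352 = (1072829 + 460) - 2108352 = 1073289 - 2108352 = -1035063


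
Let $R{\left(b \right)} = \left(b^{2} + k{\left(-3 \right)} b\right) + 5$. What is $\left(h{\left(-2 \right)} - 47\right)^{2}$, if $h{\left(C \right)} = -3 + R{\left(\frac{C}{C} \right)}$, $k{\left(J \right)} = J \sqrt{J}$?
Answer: $1909 + 264 i \sqrt{3} \approx 1909.0 + 457.26 i$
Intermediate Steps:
$k{\left(J \right)} = J^{\frac{3}{2}}$
$R{\left(b \right)} = 5 + b^{2} - 3 i b \sqrt{3}$ ($R{\left(b \right)} = \left(b^{2} + \left(-3\right)^{\frac{3}{2}} b\right) + 5 = \left(b^{2} + - 3 i \sqrt{3} b\right) + 5 = \left(b^{2} - 3 i b \sqrt{3}\right) + 5 = 5 + b^{2} - 3 i b \sqrt{3}$)
$h{\left(C \right)} = 3 - 3 i \sqrt{3}$ ($h{\left(C \right)} = -3 + \left(5 + \left(\frac{C}{C}\right)^{2} - 3 i \frac{C}{C} \sqrt{3}\right) = -3 + \left(5 + 1^{2} - 3 i 1 \sqrt{3}\right) = -3 + \left(5 + 1 - 3 i \sqrt{3}\right) = -3 + \left(6 - 3 i \sqrt{3}\right) = 3 - 3 i \sqrt{3}$)
$\left(h{\left(-2 \right)} - 47\right)^{2} = \left(\left(3 - 3 i \sqrt{3}\right) - 47\right)^{2} = \left(-44 - 3 i \sqrt{3}\right)^{2}$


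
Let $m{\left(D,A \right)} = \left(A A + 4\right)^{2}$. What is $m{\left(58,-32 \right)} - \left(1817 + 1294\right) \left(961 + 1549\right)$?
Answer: $-6751826$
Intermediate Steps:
$m{\left(D,A \right)} = \left(4 + A^{2}\right)^{2}$ ($m{\left(D,A \right)} = \left(A^{2} + 4\right)^{2} = \left(4 + A^{2}\right)^{2}$)
$m{\left(58,-32 \right)} - \left(1817 + 1294\right) \left(961 + 1549\right) = \left(4 + \left(-32\right)^{2}\right)^{2} - \left(1817 + 1294\right) \left(961 + 1549\right) = \left(4 + 1024\right)^{2} - 3111 \cdot 2510 = 1028^{2} - 7808610 = 1056784 - 7808610 = -6751826$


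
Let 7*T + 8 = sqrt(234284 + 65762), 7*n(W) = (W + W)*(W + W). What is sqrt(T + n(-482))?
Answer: sqrt(6505016 + 7*sqrt(300046))/7 ≈ 364.46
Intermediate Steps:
n(W) = 4*W**2/7 (n(W) = ((W + W)*(W + W))/7 = ((2*W)*(2*W))/7 = (4*W**2)/7 = 4*W**2/7)
T = -8/7 + sqrt(300046)/7 (T = -8/7 + sqrt(234284 + 65762)/7 = -8/7 + sqrt(300046)/7 ≈ 77.109)
sqrt(T + n(-482)) = sqrt((-8/7 + sqrt(300046)/7) + (4/7)*(-482)**2) = sqrt((-8/7 + sqrt(300046)/7) + (4/7)*232324) = sqrt((-8/7 + sqrt(300046)/7) + 929296/7) = sqrt(929288/7 + sqrt(300046)/7)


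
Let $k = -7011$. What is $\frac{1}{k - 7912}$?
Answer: $- \frac{1}{14923} \approx -6.7011 \cdot 10^{-5}$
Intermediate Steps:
$\frac{1}{k - 7912} = \frac{1}{-7011 - 7912} = \frac{1}{-14923} = - \frac{1}{14923}$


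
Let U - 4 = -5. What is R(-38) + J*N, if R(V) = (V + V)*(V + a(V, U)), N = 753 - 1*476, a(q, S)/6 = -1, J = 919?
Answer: 257907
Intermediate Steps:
U = -1 (U = 4 - 5 = -1)
a(q, S) = -6 (a(q, S) = 6*(-1) = -6)
N = 277 (N = 753 - 476 = 277)
R(V) = 2*V*(-6 + V) (R(V) = (V + V)*(V - 6) = (2*V)*(-6 + V) = 2*V*(-6 + V))
R(-38) + J*N = 2*(-38)*(-6 - 38) + 919*277 = 2*(-38)*(-44) + 254563 = 3344 + 254563 = 257907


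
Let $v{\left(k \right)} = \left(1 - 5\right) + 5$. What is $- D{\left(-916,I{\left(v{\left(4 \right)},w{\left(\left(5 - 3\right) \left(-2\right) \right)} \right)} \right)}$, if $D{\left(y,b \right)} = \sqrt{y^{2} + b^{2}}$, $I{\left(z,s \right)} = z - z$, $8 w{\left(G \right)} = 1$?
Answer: $-916$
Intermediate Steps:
$v{\left(k \right)} = 1$ ($v{\left(k \right)} = -4 + 5 = 1$)
$w{\left(G \right)} = \frac{1}{8}$ ($w{\left(G \right)} = \frac{1}{8} \cdot 1 = \frac{1}{8}$)
$I{\left(z,s \right)} = 0$
$D{\left(y,b \right)} = \sqrt{b^{2} + y^{2}}$
$- D{\left(-916,I{\left(v{\left(4 \right)},w{\left(\left(5 - 3\right) \left(-2\right) \right)} \right)} \right)} = - \sqrt{0^{2} + \left(-916\right)^{2}} = - \sqrt{0 + 839056} = - \sqrt{839056} = \left(-1\right) 916 = -916$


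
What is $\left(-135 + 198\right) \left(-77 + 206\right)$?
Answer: $8127$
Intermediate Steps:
$\left(-135 + 198\right) \left(-77 + 206\right) = 63 \cdot 129 = 8127$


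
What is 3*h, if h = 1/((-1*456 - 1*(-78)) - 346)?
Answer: -3/724 ≈ -0.0041436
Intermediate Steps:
h = -1/724 (h = 1/((-456 + 78) - 346) = 1/(-378 - 346) = 1/(-724) = -1/724 ≈ -0.0013812)
3*h = 3*(-1/724) = -3/724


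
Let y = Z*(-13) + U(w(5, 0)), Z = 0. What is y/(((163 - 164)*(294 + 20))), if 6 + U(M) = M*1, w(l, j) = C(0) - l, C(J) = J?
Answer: 11/314 ≈ 0.035032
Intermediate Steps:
w(l, j) = -l (w(l, j) = 0 - l = -l)
U(M) = -6 + M (U(M) = -6 + M*1 = -6 + M)
y = -11 (y = 0*(-13) + (-6 - 1*5) = 0 + (-6 - 5) = 0 - 11 = -11)
y/(((163 - 164)*(294 + 20))) = -11*1/((163 - 164)*(294 + 20)) = -11/((-1*314)) = -11/(-314) = -11*(-1/314) = 11/314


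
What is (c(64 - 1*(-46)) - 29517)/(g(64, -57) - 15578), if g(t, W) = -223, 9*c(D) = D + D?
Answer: 265433/142209 ≈ 1.8665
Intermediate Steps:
c(D) = 2*D/9 (c(D) = (D + D)/9 = (2*D)/9 = 2*D/9)
(c(64 - 1*(-46)) - 29517)/(g(64, -57) - 15578) = (2*(64 - 1*(-46))/9 - 29517)/(-223 - 15578) = (2*(64 + 46)/9 - 29517)/(-15801) = ((2/9)*110 - 29517)*(-1/15801) = (220/9 - 29517)*(-1/15801) = -265433/9*(-1/15801) = 265433/142209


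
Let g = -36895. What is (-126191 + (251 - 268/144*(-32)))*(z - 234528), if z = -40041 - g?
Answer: 269266578776/9 ≈ 2.9918e+10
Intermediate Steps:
z = -3146 (z = -40041 - 1*(-36895) = -40041 + 36895 = -3146)
(-126191 + (251 - 268/144*(-32)))*(z - 234528) = (-126191 + (251 - 268/144*(-32)))*(-3146 - 234528) = (-126191 + (251 - 268*1/144*(-32)))*(-237674) = (-126191 + (251 - 67/36*(-32)))*(-237674) = (-126191 + (251 + 536/9))*(-237674) = (-126191 + 2795/9)*(-237674) = -1132924/9*(-237674) = 269266578776/9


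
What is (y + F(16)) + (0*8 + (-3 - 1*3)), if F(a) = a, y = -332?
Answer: -322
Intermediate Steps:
(y + F(16)) + (0*8 + (-3 - 1*3)) = (-332 + 16) + (0*8 + (-3 - 1*3)) = -316 + (0 + (-3 - 3)) = -316 + (0 - 6) = -316 - 6 = -322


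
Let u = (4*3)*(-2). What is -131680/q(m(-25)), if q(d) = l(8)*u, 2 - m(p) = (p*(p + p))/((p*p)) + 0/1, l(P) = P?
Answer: 4115/6 ≈ 685.83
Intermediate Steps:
m(p) = 0 (m(p) = 2 - ((p*(p + p))/((p*p)) + 0/1) = 2 - ((p*(2*p))/(p²) + 0*1) = 2 - ((2*p²)/p² + 0) = 2 - (2 + 0) = 2 - 1*2 = 2 - 2 = 0)
u = -24 (u = 12*(-2) = -24)
q(d) = -192 (q(d) = 8*(-24) = -192)
-131680/q(m(-25)) = -131680/(-192) = -131680*(-1/192) = 4115/6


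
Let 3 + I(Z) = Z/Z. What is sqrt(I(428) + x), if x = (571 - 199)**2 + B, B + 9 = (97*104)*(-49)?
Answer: I*sqrt(355939) ≈ 596.61*I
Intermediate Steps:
I(Z) = -2 (I(Z) = -3 + Z/Z = -3 + 1 = -2)
B = -494321 (B = -9 + (97*104)*(-49) = -9 + 10088*(-49) = -9 - 494312 = -494321)
x = -355937 (x = (571 - 199)**2 - 494321 = 372**2 - 494321 = 138384 - 494321 = -355937)
sqrt(I(428) + x) = sqrt(-2 - 355937) = sqrt(-355939) = I*sqrt(355939)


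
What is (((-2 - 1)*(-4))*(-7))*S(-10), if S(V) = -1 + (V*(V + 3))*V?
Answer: 58884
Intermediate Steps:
S(V) = -1 + V²*(3 + V) (S(V) = -1 + (V*(3 + V))*V = -1 + V²*(3 + V))
(((-2 - 1)*(-4))*(-7))*S(-10) = (((-2 - 1)*(-4))*(-7))*(-1 + (-10)³ + 3*(-10)²) = (-3*(-4)*(-7))*(-1 - 1000 + 3*100) = (12*(-7))*(-1 - 1000 + 300) = -84*(-701) = 58884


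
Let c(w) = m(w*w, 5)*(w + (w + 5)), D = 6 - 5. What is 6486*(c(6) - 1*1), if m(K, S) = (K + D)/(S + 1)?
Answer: 673463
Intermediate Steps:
D = 1
m(K, S) = (1 + K)/(1 + S) (m(K, S) = (K + 1)/(S + 1) = (1 + K)/(1 + S))
c(w) = (5 + 2*w)*(1/6 + w**2/6) (c(w) = ((1 + w*w)/(1 + 5))*(w + (w + 5)) = ((1 + w**2)/6)*(w + (5 + w)) = ((1 + w**2)/6)*(5 + 2*w) = (1/6 + w**2/6)*(5 + 2*w) = (5 + 2*w)*(1/6 + w**2/6))
6486*(c(6) - 1*1) = 6486*((1 + 6**2)*(5 + 2*6)/6 - 1*1) = 6486*((1 + 36)*(5 + 12)/6 - 1) = 6486*((1/6)*37*17 - 1) = 6486*(629/6 - 1) = 6486*(623/6) = 673463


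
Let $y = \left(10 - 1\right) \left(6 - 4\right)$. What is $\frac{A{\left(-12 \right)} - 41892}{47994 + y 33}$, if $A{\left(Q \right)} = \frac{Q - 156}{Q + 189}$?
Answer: $- \frac{617921}{716673} \approx -0.86221$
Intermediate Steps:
$y = 18$ ($y = 9 \cdot 2 = 18$)
$A{\left(Q \right)} = \frac{-156 + Q}{189 + Q}$
$\frac{A{\left(-12 \right)} - 41892}{47994 + y 33} = \frac{\frac{-156 - 12}{189 - 12} - 41892}{47994 + 18 \cdot 33} = \frac{\frac{1}{177} \left(-168\right) - 41892}{47994 + 594} = \frac{\frac{1}{177} \left(-168\right) - 41892}{48588} = \left(- \frac{56}{59} - 41892\right) \frac{1}{48588} = \left(- \frac{2471684}{59}\right) \frac{1}{48588} = - \frac{617921}{716673}$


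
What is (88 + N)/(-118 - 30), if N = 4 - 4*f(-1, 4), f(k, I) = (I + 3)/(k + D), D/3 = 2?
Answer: -108/185 ≈ -0.58378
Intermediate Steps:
D = 6 (D = 3*2 = 6)
f(k, I) = (3 + I)/(6 + k) (f(k, I) = (I + 3)/(k + 6) = (3 + I)/(6 + k))
N = -8/5 (N = 4 - 4*(3 + 4)/(6 - 1) = 4 - 4*7/5 = 4 - 28/5 = -8/5 ≈ -1.6000)
(88 + N)/(-118 - 30) = (88 - 8/5)/(-118 - 30) = (432/5)/(-148) = -1/148*432/5 = -108/185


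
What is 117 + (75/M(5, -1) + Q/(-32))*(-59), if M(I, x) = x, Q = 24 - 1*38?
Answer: 72259/16 ≈ 4516.2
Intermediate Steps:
Q = -14 (Q = 24 - 38 = -14)
117 + (75/M(5, -1) + Q/(-32))*(-59) = 117 + (75/(-1) - 14/(-32))*(-59) = 117 + (75*(-1) - 14*(-1/32))*(-59) = 117 + (-75 + 7/16)*(-59) = 117 - 1193/16*(-59) = 117 + 70387/16 = 72259/16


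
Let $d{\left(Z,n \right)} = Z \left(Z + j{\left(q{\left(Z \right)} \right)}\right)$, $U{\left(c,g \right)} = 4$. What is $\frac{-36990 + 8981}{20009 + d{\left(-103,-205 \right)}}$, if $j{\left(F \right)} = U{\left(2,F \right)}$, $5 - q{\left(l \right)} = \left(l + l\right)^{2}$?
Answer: $- \frac{28009}{30206} \approx -0.92727$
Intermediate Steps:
$q{\left(l \right)} = 5 - 4 l^{2}$ ($q{\left(l \right)} = 5 - \left(l + l\right)^{2} = 5 - \left(2 l\right)^{2} = 5 - 4 l^{2}$)
$j{\left(F \right)} = 4$
$d{\left(Z,n \right)} = Z \left(4 + Z\right)$ ($d{\left(Z,n \right)} = Z \left(Z + 4\right) = Z \left(4 + Z\right)$)
$\frac{-36990 + 8981}{20009 + d{\left(-103,-205 \right)}} = \frac{-36990 + 8981}{20009 - 103 \left(4 - 103\right)} = - \frac{28009}{20009 - -10197} = - \frac{28009}{20009 + 10197} = - \frac{28009}{30206}$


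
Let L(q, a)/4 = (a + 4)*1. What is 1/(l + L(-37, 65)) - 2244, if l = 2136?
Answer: -5412527/2412 ≈ -2244.0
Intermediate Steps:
L(q, a) = 16 + 4*a (L(q, a) = 4*((a + 4)*1) = 4*((4 + a)*1) = 4*(4 + a) = 16 + 4*a)
1/(l + L(-37, 65)) - 2244 = 1/(2136 + (16 + 4*65)) - 2244 = 1/(2136 + (16 + 260)) - 2244 = 1/(2136 + 276) - 2244 = 1/2412 - 2244 = -5412527/2412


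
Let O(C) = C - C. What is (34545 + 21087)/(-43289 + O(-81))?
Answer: -55632/43289 ≈ -1.2851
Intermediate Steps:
O(C) = 0
(34545 + 21087)/(-43289 + O(-81)) = (34545 + 21087)/(-43289 + 0) = 55632/(-43289) = 55632*(-1/43289) = -55632/43289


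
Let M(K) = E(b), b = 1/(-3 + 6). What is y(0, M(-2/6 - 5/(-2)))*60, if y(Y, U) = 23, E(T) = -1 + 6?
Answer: 1380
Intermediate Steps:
b = ⅓ (b = 1/3 = ⅓ ≈ 0.33333)
E(T) = 5
M(K) = 5
y(0, M(-2/6 - 5/(-2)))*60 = 23*60 = 1380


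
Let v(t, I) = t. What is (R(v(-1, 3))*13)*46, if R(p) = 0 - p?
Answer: 598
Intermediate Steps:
R(p) = -p
(R(v(-1, 3))*13)*46 = (-1*(-1)*13)*46 = (1*13)*46 = 13*46 = 598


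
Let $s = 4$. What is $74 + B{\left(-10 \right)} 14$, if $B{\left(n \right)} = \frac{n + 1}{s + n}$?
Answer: $95$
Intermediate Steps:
$B{\left(n \right)} = \frac{1 + n}{4 + n}$ ($B{\left(n \right)} = \frac{n + 1}{4 + n} = \frac{1 + n}{4 + n}$)
$74 + B{\left(-10 \right)} 14 = 74 + \frac{1 - 10}{4 - 10} \cdot 14 = 74 + \frac{1}{-6} \left(-9\right) 14 = 74 + \left(- \frac{1}{6}\right) \left(-9\right) 14 = 74 + \frac{3}{2} \cdot 14 = 74 + 21 = 95$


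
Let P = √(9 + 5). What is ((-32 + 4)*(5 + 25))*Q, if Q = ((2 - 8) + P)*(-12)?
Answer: -60480 + 10080*√14 ≈ -22764.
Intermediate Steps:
P = √14 ≈ 3.7417
Q = 72 - 12*√14 (Q = ((2 - 8) + √14)*(-12) = (-6 + √14)*(-12) = 72 - 12*√14 ≈ 27.100)
((-32 + 4)*(5 + 25))*Q = ((-32 + 4)*(5 + 25))*(72 - 12*√14) = (-28*30)*(72 - 12*√14) = -840*(72 - 12*√14) = -60480 + 10080*√14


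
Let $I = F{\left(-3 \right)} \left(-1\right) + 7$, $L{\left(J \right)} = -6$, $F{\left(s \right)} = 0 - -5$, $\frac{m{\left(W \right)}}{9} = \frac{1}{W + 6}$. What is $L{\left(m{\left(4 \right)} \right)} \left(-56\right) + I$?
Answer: $338$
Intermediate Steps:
$m{\left(W \right)} = \frac{9}{6 + W}$ ($m{\left(W \right)} = \frac{9}{W + 6} = \frac{9}{6 + W}$)
$F{\left(s \right)} = 5$ ($F{\left(s \right)} = 0 + 5 = 5$)
$I = 2$ ($I = 5 \left(-1\right) + 7 = -5 + 7 = 2$)
$L{\left(m{\left(4 \right)} \right)} \left(-56\right) + I = \left(-6\right) \left(-56\right) + 2 = 336 + 2 = 338$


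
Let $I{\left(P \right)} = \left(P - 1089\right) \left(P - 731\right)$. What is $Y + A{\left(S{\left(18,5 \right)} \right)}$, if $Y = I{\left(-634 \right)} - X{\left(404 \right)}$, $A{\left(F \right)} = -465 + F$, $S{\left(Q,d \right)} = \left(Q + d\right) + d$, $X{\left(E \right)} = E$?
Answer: $2351054$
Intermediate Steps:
$I{\left(P \right)} = \left(-1089 + P\right) \left(-731 + P\right)$
$S{\left(Q,d \right)} = Q + 2 d$
$Y = 2351491$ ($Y = \left(796059 + \left(-634\right)^{2} - -1153880\right) - 404 = \left(796059 + 401956 + 1153880\right) - 404 = 2351895 - 404 = 2351491$)
$Y + A{\left(S{\left(18,5 \right)} \right)} = 2351491 + \left(-465 + \left(18 + 2 \cdot 5\right)\right) = 2351491 + \left(-465 + \left(18 + 10\right)\right) = 2351491 + \left(-465 + 28\right) = 2351491 - 437 = 2351054$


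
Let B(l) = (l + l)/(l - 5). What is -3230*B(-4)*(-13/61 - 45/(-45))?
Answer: -413440/183 ≈ -2259.2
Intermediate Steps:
B(l) = 2*l/(-5 + l) (B(l) = (2*l)/(-5 + l) = 2*l/(-5 + l))
-3230*B(-4)*(-13/61 - 45/(-45)) = -3230*2*(-4)/(-5 - 4)*(-13/61 - 45/(-45)) = -3230*2*(-4)/(-9)*(-13*1/61 - 45*(-1/45)) = -3230*2*(-4)*(-⅑)*(-13/61 + 1) = -25840*48/(9*61) = -3230*128/183 = -413440/183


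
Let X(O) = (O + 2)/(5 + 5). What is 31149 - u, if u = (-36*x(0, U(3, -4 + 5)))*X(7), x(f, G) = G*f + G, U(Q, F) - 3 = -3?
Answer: 31149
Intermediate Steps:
U(Q, F) = 0 (U(Q, F) = 3 - 3 = 0)
x(f, G) = G + G*f
X(O) = ⅕ + O/10 (X(O) = (2 + O)/10 = (2 + O)*(⅒) = ⅕ + O/10)
u = 0 (u = (-0*(1 + 0))*(⅕ + (⅒)*7) = (-0)*(⅕ + 7/10) = -36*0*(9/10) = 0*(9/10) = 0)
31149 - u = 31149 - 1*0 = 31149 + 0 = 31149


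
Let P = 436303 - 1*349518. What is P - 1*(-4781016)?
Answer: 4867801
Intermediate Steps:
P = 86785 (P = 436303 - 349518 = 86785)
P - 1*(-4781016) = 86785 - 1*(-4781016) = 86785 + 4781016 = 4867801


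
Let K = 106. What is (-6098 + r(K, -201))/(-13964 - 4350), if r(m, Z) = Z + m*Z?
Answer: 27605/18314 ≈ 1.5073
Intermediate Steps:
r(m, Z) = Z + Z*m
(-6098 + r(K, -201))/(-13964 - 4350) = (-6098 - 201*(1 + 106))/(-13964 - 4350) = (-6098 - 201*107)/(-18314) = (-6098 - 21507)*(-1/18314) = -27605*(-1/18314) = 27605/18314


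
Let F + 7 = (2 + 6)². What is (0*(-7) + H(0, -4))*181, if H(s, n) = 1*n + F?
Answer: 9593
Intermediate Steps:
F = 57 (F = -7 + (2 + 6)² = -7 + 8² = -7 + 64 = 57)
H(s, n) = 57 + n (H(s, n) = 1*n + 57 = n + 57 = 57 + n)
(0*(-7) + H(0, -4))*181 = (0*(-7) + (57 - 4))*181 = (0 + 53)*181 = 53*181 = 9593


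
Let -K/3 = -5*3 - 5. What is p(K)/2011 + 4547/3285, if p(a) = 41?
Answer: 9278702/6606135 ≈ 1.4046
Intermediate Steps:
K = 60 (K = -3*(-5*3 - 5) = -3*(-15 - 5) = -3*(-20) = 60)
p(K)/2011 + 4547/3285 = 41/2011 + 4547/3285 = 9278702/6606135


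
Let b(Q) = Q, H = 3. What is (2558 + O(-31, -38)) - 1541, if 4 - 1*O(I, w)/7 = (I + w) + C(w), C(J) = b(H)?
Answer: 1507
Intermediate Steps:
C(J) = 3
O(I, w) = 7 - 7*I - 7*w (O(I, w) = 28 - 7*((I + w) + 3) = 28 - 7*(3 + I + w) = 28 + (-21 - 7*I - 7*w) = 7 - 7*I - 7*w)
(2558 + O(-31, -38)) - 1541 = (2558 + (7 - 7*(-31) - 7*(-38))) - 1541 = (2558 + (7 + 217 + 266)) - 1541 = (2558 + 490) - 1541 = 3048 - 1541 = 1507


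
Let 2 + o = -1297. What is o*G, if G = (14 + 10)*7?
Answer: -218232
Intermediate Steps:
o = -1299 (o = -2 - 1297 = -1299)
G = 168 (G = 24*7 = 168)
o*G = -1299*168 = -218232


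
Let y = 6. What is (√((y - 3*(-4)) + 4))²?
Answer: 22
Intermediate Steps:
(√((y - 3*(-4)) + 4))² = (√((6 - 3*(-4)) + 4))² = (√((6 + 12) + 4))² = (√(18 + 4))² = (√22)² = 22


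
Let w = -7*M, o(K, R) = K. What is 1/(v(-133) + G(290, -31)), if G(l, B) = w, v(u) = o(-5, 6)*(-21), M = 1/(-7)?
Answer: 1/106 ≈ 0.0094340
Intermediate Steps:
M = -⅐ ≈ -0.14286
w = 1 (w = -7*(-⅐) = 1)
v(u) = 105 (v(u) = -5*(-21) = 105)
G(l, B) = 1
1/(v(-133) + G(290, -31)) = 1/(105 + 1) = 1/106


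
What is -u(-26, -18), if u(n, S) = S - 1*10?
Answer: 28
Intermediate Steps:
u(n, S) = -10 + S (u(n, S) = S - 10 = -10 + S)
-u(-26, -18) = -(-10 - 18) = -1*(-28) = 28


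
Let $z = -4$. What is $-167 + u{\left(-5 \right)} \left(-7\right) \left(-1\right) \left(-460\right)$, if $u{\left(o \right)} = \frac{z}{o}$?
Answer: $-2743$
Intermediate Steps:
$u{\left(o \right)} = - \frac{4}{o}$
$-167 + u{\left(-5 \right)} \left(-7\right) \left(-1\right) \left(-460\right) = -167 + - \frac{4}{-5} \left(-7\right) \left(-1\right) \left(-460\right) = -167 + \left(-4\right) \left(- \frac{1}{5}\right) \left(-7\right) \left(-1\right) \left(-460\right) = -167 + \frac{4}{5} \left(-7\right) \left(-1\right) \left(-460\right) = -167 + \left(- \frac{28}{5}\right) \left(-1\right) \left(-460\right) = -167 + \frac{28}{5} \left(-460\right) = -167 - 2576 = -2743$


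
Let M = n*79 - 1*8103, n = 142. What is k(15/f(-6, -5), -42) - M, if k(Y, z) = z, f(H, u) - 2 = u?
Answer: -3157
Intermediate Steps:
f(H, u) = 2 + u
M = 3115 (M = 142*79 - 1*8103 = 11218 - 8103 = 3115)
k(15/f(-6, -5), -42) - M = -42 - 1*3115 = -42 - 3115 = -3157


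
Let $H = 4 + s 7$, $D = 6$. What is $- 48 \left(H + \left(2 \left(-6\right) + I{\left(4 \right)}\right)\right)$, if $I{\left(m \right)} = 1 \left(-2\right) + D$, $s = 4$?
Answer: $-1152$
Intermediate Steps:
$I{\left(m \right)} = 4$ ($I{\left(m \right)} = 1 \left(-2\right) + 6 = -2 + 6 = 4$)
$H = 32$ ($H = 4 + 4 \cdot 7 = 4 + 28 = 32$)
$- 48 \left(H + \left(2 \left(-6\right) + I{\left(4 \right)}\right)\right) = - 48 \left(32 + \left(2 \left(-6\right) + 4\right)\right) = - 48 \left(32 + \left(-12 + 4\right)\right) = - 48 \left(32 - 8\right) = \left(-48\right) 24 = -1152$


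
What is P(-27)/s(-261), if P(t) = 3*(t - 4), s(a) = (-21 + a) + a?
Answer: 31/181 ≈ 0.17127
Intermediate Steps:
s(a) = -21 + 2*a
P(t) = -12 + 3*t (P(t) = 3*(-4 + t) = -12 + 3*t)
P(-27)/s(-261) = (-12 + 3*(-27))/(-21 + 2*(-261)) = (-12 - 81)/(-21 - 522) = -93/(-543) = -93*(-1/543) = 31/181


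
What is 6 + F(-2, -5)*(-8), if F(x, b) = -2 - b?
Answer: -18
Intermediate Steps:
6 + F(-2, -5)*(-8) = 6 + (-2 - 1*(-5))*(-8) = 6 + (-2 + 5)*(-8) = 6 + 3*(-8) = 6 - 24 = -18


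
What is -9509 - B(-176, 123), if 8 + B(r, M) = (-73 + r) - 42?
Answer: -9210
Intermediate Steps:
B(r, M) = -123 + r (B(r, M) = -8 + ((-73 + r) - 42) = -8 + (-115 + r) = -123 + r)
-9509 - B(-176, 123) = -9509 - (-123 - 176) = -9509 - 1*(-299) = -9509 + 299 = -9210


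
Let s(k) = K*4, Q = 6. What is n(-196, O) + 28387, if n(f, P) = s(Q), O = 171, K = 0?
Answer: 28387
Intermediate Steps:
s(k) = 0 (s(k) = 0*4 = 0)
n(f, P) = 0
n(-196, O) + 28387 = 0 + 28387 = 28387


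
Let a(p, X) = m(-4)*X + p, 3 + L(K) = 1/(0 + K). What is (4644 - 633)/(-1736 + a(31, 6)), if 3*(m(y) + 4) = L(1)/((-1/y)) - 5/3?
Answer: -12033/5245 ≈ -2.2942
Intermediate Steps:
L(K) = -3 + 1/K (L(K) = -3 + 1/(0 + K) = -3 + 1/K)
m(y) = -41/9 + 2*y/3 (m(y) = -4 + ((-3 + 1/1)/((-1/y)) - 5/3)/3 = -4 + ((-3 + 1)*(-y) - 5*⅓)/3 = -4 + (-(-2)*y - 5/3)/3 = -4 + (2*y - 5/3)/3 = -4 + (-5/3 + 2*y)/3 = -4 + (-5/9 + 2*y/3) = -41/9 + 2*y/3)
a(p, X) = p - 65*X/9 (a(p, X) = (-41/9 + (⅔)*(-4))*X + p = (-41/9 - 8/3)*X + p = -65*X/9 + p = p - 65*X/9)
(4644 - 633)/(-1736 + a(31, 6)) = (4644 - 633)/(-1736 + (31 - 65/9*6)) = 4011/(-1736 + (31 - 130/3)) = 4011/(-1736 - 37/3) = 4011/(-5245/3) = 4011*(-3/5245) = -12033/5245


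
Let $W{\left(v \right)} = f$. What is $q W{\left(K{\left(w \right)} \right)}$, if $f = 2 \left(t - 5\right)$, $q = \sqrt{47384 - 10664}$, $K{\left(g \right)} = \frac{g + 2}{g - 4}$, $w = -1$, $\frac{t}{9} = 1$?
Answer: $96 \sqrt{255} \approx 1533.0$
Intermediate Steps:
$t = 9$ ($t = 9 \cdot 1 = 9$)
$K{\left(g \right)} = \frac{2 + g}{-4 + g}$
$q = 12 \sqrt{255}$ ($q = \sqrt{36720} = 12 \sqrt{255} \approx 191.62$)
$f = 8$ ($f = 2 \left(9 - 5\right) = 2 \cdot 4 = 8$)
$W{\left(v \right)} = 8$
$q W{\left(K{\left(w \right)} \right)} = 12 \sqrt{255} \cdot 8 = 96 \sqrt{255}$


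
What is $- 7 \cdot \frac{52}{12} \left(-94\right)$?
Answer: $\frac{8554}{3} \approx 2851.3$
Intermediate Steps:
$- 7 \cdot \frac{52}{12} \left(-94\right) = - 7 \cdot 52 \cdot \frac{1}{12} \left(-94\right) = \left(-7\right) \frac{13}{3} \left(-94\right) = \left(- \frac{91}{3}\right) \left(-94\right) = \frac{8554}{3}$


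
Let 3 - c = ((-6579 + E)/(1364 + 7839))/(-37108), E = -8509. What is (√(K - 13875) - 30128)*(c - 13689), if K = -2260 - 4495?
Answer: 35203335802098464/85376231 - 1168459101238*I*√20630/85376231 ≈ 4.1233e+8 - 1.9657e+6*I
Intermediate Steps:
K = -6755
c = 256124921/85376231 (c = 3 - (-6579 - 8509)/(1364 + 7839)/(-37108) = 3 - (-15088/9203)*(-1)/37108 = 3 - (-15088*1/9203)*(-1)/37108 = 3 - (-15088)*(-1)/(9203*37108) = 3 - 1*3772/85376231 = 3 - 3772/85376231 = 256124921/85376231 ≈ 3.0000)
(√(K - 13875) - 30128)*(c - 13689) = (√(-6755 - 13875) - 30128)*(256124921/85376231 - 13689) = (√(-20630) - 30128)*(-1168459101238/85376231) = (I*√20630 - 30128)*(-1168459101238/85376231) = (-30128 + I*√20630)*(-1168459101238/85376231) = 35203335802098464/85376231 - 1168459101238*I*√20630/85376231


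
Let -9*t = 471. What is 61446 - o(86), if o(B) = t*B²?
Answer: 1345510/3 ≈ 4.4850e+5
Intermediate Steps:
t = -157/3 (t = -⅑*471 = -157/3 ≈ -52.333)
o(B) = -157*B²/3
61446 - o(86) = 61446 - (-157)*86²/3 = 61446 - (-157)*7396/3 = 61446 - 1*(-1161172/3) = 61446 + 1161172/3 = 1345510/3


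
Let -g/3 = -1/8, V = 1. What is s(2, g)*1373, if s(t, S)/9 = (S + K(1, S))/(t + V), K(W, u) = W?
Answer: 45309/8 ≈ 5663.6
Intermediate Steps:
g = 3/8 (g = -(-3)/8 = -3*(-⅛) = 3/8 ≈ 0.37500)
s(t, S) = 9*(1 + S)/(1 + t) (s(t, S) = 9*((S + 1)/(t + 1)) = 9*((1 + S)/(1 + t)) = 9*(1 + S)/(1 + t))
s(2, g)*1373 = (9*(1 + 3/8)/(1 + 2))*1373 = (9*(11/8)/3)*1373 = (9*(⅓)*(11/8))*1373 = (33/8)*1373 = 45309/8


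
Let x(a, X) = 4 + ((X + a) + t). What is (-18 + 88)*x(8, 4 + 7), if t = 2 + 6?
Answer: 2170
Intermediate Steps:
t = 8
x(a, X) = 12 + X + a (x(a, X) = 4 + ((X + a) + 8) = 4 + (8 + X + a) = 12 + X + a)
(-18 + 88)*x(8, 4 + 7) = (-18 + 88)*(12 + (4 + 7) + 8) = 70*(12 + 11 + 8) = 70*31 = 2170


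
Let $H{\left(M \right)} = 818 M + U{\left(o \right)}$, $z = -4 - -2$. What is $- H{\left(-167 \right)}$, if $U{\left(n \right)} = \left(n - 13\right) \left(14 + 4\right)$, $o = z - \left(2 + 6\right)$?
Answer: $137020$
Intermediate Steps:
$z = -2$ ($z = -4 + 2 = -2$)
$o = -10$ ($o = -2 - \left(2 + 6\right) = -2 - 8 = -10$)
$U{\left(n \right)} = -234 + 18 n$ ($U{\left(n \right)} = \left(-13 + n\right) 18 = -234 + 18 n$)
$H{\left(M \right)} = -414 + 818 M$ ($H{\left(M \right)} = 818 M + \left(-234 + 18 \left(-10\right)\right) = 818 M - 414 = -414 + 818 M$)
$- H{\left(-167 \right)} = - (-414 + 818 \left(-167\right)) = - (-414 - 136606) = \left(-1\right) \left(-137020\right) = 137020$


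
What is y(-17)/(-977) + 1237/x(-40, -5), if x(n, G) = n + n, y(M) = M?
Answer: -1207189/78160 ≈ -15.445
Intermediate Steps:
x(n, G) = 2*n
y(-17)/(-977) + 1237/x(-40, -5) = -17/(-977) + 1237/((2*(-40))) = -17*(-1/977) + 1237/(-80) = 17/977 + 1237*(-1/80) = 17/977 - 1237/80 = -1207189/78160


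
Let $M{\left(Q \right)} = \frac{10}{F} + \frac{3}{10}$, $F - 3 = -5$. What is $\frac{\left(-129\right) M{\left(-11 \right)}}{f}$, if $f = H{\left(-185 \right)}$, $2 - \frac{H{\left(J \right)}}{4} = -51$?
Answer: $\frac{6063}{2120} \approx 2.8599$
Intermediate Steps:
$F = -2$ ($F = 3 - 5 = -2$)
$H{\left(J \right)} = 212$ ($H{\left(J \right)} = 8 - -204 = 8 + 204 = 212$)
$f = 212$
$M{\left(Q \right)} = - \frac{47}{10}$ ($M{\left(Q \right)} = \frac{10}{-2} + \frac{3}{10} = 10 \left(- \frac{1}{2}\right) + 3 \cdot \frac{1}{10} = -5 + \frac{3}{10} = - \frac{47}{10}$)
$\frac{\left(-129\right) M{\left(-11 \right)}}{f} = \frac{\left(-129\right) \left(- \frac{47}{10}\right)}{212} = \frac{6063}{10} \cdot \frac{1}{212} = \frac{6063}{2120}$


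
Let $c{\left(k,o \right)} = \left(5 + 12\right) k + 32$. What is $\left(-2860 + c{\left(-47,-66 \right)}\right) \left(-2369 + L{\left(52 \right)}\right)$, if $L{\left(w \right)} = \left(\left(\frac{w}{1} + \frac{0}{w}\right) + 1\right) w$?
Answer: $-1403649$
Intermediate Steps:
$c{\left(k,o \right)} = 32 + 17 k$ ($c{\left(k,o \right)} = 17 k + 32 = 32 + 17 k$)
$L{\left(w \right)} = w \left(1 + w\right)$ ($L{\left(w \right)} = \left(\left(w 1 + 0\right) + 1\right) w = \left(\left(w + 0\right) + 1\right) w = \left(w + 1\right) w = \left(1 + w\right) w = w \left(1 + w\right)$)
$\left(-2860 + c{\left(-47,-66 \right)}\right) \left(-2369 + L{\left(52 \right)}\right) = \left(-2860 + \left(32 + 17 \left(-47\right)\right)\right) \left(-2369 + 52 \left(1 + 52\right)\right) = \left(-2860 + \left(32 - 799\right)\right) \left(-2369 + 52 \cdot 53\right) = \left(-2860 - 767\right) \left(-2369 + 2756\right) = \left(-3627\right) 387 = -1403649$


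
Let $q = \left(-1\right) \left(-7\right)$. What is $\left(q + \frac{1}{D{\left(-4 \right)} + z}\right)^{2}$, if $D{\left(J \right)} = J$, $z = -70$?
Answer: $\frac{267289}{5476} \approx 48.811$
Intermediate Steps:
$q = 7$
$\left(q + \frac{1}{D{\left(-4 \right)} + z}\right)^{2} = \left(7 + \frac{1}{-4 - 70}\right)^{2} = \left(7 + \frac{1}{-74}\right)^{2} = \left(7 - \frac{1}{74}\right)^{2} = \left(\frac{517}{74}\right)^{2} = \frac{267289}{5476}$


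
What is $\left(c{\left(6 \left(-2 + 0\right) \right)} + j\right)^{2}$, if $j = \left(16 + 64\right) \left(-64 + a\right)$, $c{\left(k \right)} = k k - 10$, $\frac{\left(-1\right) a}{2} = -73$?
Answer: $44809636$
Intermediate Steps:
$a = 146$ ($a = \left(-2\right) \left(-73\right) = 146$)
$c{\left(k \right)} = -10 + k^{2}$ ($c{\left(k \right)} = k^{2} - 10 = -10 + k^{2}$)
$j = 6560$ ($j = \left(16 + 64\right) \left(-64 + 146\right) = 80 \cdot 82 = 6560$)
$\left(c{\left(6 \left(-2 + 0\right) \right)} + j\right)^{2} = \left(\left(-10 + \left(6 \left(-2 + 0\right)\right)^{2}\right) + 6560\right)^{2} = \left(\left(-10 + \left(6 \left(-2\right)\right)^{2}\right) + 6560\right)^{2} = \left(\left(-10 + \left(-12\right)^{2}\right) + 6560\right)^{2} = \left(\left(-10 + 144\right) + 6560\right)^{2} = \left(134 + 6560\right)^{2} = 6694^{2} = 44809636$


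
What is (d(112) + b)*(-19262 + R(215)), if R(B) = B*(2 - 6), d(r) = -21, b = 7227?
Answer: -144999132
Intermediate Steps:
R(B) = -4*B (R(B) = B*(-4) = -4*B)
(d(112) + b)*(-19262 + R(215)) = (-21 + 7227)*(-19262 - 4*215) = 7206*(-19262 - 860) = 7206*(-20122) = -144999132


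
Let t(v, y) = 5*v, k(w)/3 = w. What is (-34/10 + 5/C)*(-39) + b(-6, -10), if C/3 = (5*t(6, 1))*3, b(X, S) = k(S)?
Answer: 9221/90 ≈ 102.46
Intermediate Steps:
k(w) = 3*w
b(X, S) = 3*S
C = 1350 (C = 3*((5*(5*6))*3) = 3*((5*30)*3) = 3*(150*3) = 3*450 = 1350)
(-34/10 + 5/C)*(-39) + b(-6, -10) = (-34/10 + 5/1350)*(-39) + 3*(-10) = (-34*⅒ + 5*(1/1350))*(-39) - 30 = (-17/5 + 1/270)*(-39) - 30 = -917/270*(-39) - 30 = 11921/90 - 30 = 9221/90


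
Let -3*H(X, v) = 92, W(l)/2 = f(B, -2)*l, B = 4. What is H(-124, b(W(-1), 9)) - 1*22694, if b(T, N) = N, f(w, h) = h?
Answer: -68174/3 ≈ -22725.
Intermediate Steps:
W(l) = -4*l (W(l) = 2*(-2*l) = -4*l)
H(X, v) = -92/3 (H(X, v) = -⅓*92 = -92/3)
H(-124, b(W(-1), 9)) - 1*22694 = -92/3 - 1*22694 = -92/3 - 22694 = -68174/3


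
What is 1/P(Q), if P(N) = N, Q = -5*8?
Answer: -1/40 ≈ -0.025000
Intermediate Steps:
Q = -40
1/P(Q) = 1/(-40) = -1/40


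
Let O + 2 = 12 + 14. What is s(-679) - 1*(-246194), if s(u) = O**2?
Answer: 246770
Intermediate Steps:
O = 24 (O = -2 + (12 + 14) = -2 + 26 = 24)
s(u) = 576 (s(u) = 24**2 = 576)
s(-679) - 1*(-246194) = 576 - 1*(-246194) = 576 + 246194 = 246770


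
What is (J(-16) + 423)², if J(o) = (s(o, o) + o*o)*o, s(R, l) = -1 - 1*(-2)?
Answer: 13608721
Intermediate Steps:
s(R, l) = 1 (s(R, l) = -1 + 2 = 1)
J(o) = o*(1 + o²) (J(o) = (1 + o*o)*o = (1 + o²)*o = o*(1 + o²))
(J(-16) + 423)² = ((-16 + (-16)³) + 423)² = ((-16 - 4096) + 423)² = (-4112 + 423)² = (-3689)² = 13608721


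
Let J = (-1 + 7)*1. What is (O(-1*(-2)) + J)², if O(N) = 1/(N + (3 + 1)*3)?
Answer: 7225/196 ≈ 36.862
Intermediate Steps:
O(N) = 1/(12 + N) (O(N) = 1/(N + 4*3) = 1/(N + 12) = 1/(12 + N))
J = 6 (J = 6*1 = 6)
(O(-1*(-2)) + J)² = (1/(12 - 1*(-2)) + 6)² = (1/(12 + 2) + 6)² = (1/14 + 6)² = (85/14)² = 7225/196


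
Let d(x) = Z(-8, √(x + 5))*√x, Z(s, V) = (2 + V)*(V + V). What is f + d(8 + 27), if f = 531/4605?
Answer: 177/1535 + 40*√14*(1 + √10) ≈ 623.07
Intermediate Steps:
Z(s, V) = 2*V*(2 + V) (Z(s, V) = (2 + V)*(2*V) = 2*V*(2 + V))
f = 177/1535 (f = 531*(1/4605) = 177/1535 ≈ 0.11531)
d(x) = 2*√x*√(5 + x)*(2 + √(5 + x)) (d(x) = (2*√(x + 5)*(2 + √(x + 5)))*√x = (2*√(5 + x)*(2 + √(5 + x)))*√x = 2*√x*√(5 + x)*(2 + √(5 + x)))
f + d(8 + 27) = 177/1535 + 2*√(8 + 27)*(5 + (8 + 27) + 2*√(5 + (8 + 27))) = 177/1535 + 2*√35*(5 + 35 + 2*√(5 + 35)) = 177/1535 + 2*√35*(5 + 35 + 2*√40) = 177/1535 + 2*√35*(5 + 35 + 2*(2*√10)) = 177/1535 + 2*√35*(5 + 35 + 4*√10) = 177/1535 + 2*√35*(40 + 4*√10)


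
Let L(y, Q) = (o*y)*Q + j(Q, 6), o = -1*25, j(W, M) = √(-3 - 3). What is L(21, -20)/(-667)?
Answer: -10500/667 - I*√6/667 ≈ -15.742 - 0.0036724*I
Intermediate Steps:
j(W, M) = I*√6 (j(W, M) = √(-6) = I*√6)
o = -25
L(y, Q) = I*√6 - 25*Q*y (L(y, Q) = (-25*y)*Q + I*√6 = -25*Q*y + I*√6 = I*√6 - 25*Q*y)
L(21, -20)/(-667) = (I*√6 - 25*(-20)*21)/(-667) = (I*√6 + 10500)*(-1/667) = (10500 + I*√6)*(-1/667) = -10500/667 - I*√6/667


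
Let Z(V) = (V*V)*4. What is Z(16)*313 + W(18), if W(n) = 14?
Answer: 320526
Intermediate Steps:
Z(V) = 4*V² (Z(V) = V²*4 = 4*V²)
Z(16)*313 + W(18) = (4*16²)*313 + 14 = (4*256)*313 + 14 = 1024*313 + 14 = 320512 + 14 = 320526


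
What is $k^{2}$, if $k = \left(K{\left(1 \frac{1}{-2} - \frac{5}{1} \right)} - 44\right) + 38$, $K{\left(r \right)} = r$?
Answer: $\frac{529}{4} \approx 132.25$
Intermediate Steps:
$k = - \frac{23}{2}$ ($k = \left(\left(1 \frac{1}{-2} - \frac{5}{1}\right) - 44\right) + 38 = \left(\left(1 \left(- \frac{1}{2}\right) - 5\right) - 44\right) + 38 = \left(\left(- \frac{1}{2} - 5\right) - 44\right) + 38 = \left(- \frac{11}{2} - 44\right) + 38 = - \frac{99}{2} + 38 = - \frac{23}{2} \approx -11.5$)
$k^{2} = \left(- \frac{23}{2}\right)^{2} = \frac{529}{4}$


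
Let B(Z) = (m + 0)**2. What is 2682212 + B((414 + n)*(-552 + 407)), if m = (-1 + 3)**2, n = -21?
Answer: 2682228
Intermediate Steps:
m = 4 (m = 2**2 = 4)
B(Z) = 16 (B(Z) = (4 + 0)**2 = 4**2 = 16)
2682212 + B((414 + n)*(-552 + 407)) = 2682212 + 16 = 2682228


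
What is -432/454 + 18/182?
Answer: -17613/20657 ≈ -0.85264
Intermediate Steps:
-432/454 + 18/182 = -432*1/454 + 18*(1/182) = -216/227 + 9/91 = -17613/20657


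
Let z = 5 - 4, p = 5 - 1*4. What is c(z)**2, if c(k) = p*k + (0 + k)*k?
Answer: 4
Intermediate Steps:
p = 1 (p = 5 - 4 = 1)
z = 1 (z = 5 - 1*4 = 5 - 4 = 1)
c(k) = k + k**2 (c(k) = 1*k + (0 + k)*k = k + k*k = k + k**2)
c(z)**2 = (1*(1 + 1))**2 = (1*2)**2 = 2**2 = 4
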